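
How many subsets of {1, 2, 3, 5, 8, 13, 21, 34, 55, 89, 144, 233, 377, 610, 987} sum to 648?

648 = 610+34+3+1 = 610+21+13+3+1 = 377+233+34+3+1 = 610+21+8+5+3+1 = 377+233+21+13+3+1 = … (6 more), for 11 in all.

11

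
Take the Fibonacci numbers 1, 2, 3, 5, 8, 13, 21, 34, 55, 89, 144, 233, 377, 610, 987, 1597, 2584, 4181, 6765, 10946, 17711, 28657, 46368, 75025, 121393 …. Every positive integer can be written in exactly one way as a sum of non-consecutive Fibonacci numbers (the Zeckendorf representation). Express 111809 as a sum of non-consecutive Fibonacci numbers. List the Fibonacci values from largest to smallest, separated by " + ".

75025 + 28657 + 6765 + 987 + 233 + 89 + 34 + 13 + 5 + 1

largest Fibonacci ≤ 111809 is 75025; 111809 − 75025 = 36784
largest Fibonacci ≤ 36784 is 28657; 36784 − 28657 = 8127
largest Fibonacci ≤ 8127 is 6765; 8127 − 6765 = 1362
largest Fibonacci ≤ 1362 is 987; 1362 − 987 = 375
largest Fibonacci ≤ 375 is 233; 375 − 233 = 142
largest Fibonacci ≤ 142 is 89; 142 − 89 = 53
largest Fibonacci ≤ 53 is 34; 53 − 34 = 19
largest Fibonacci ≤ 19 is 13; 19 − 13 = 6
largest Fibonacci ≤ 6 is 5; 6 − 5 = 1
largest Fibonacci ≤ 1 is 1; 1 − 1 = 0
So 111809 = 75025 + 28657 + 6765 + 987 + 233 + 89 + 34 + 13 + 5 + 1, with no two terms consecutive in the sequence.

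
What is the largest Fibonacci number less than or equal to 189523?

121393 ≤ 189523 < 196418, so the largest Fibonacci number not exceeding 189523 is 121393.

121393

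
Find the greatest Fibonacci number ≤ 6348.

4181 ≤ 6348 < 6765, so the largest Fibonacci number not exceeding 6348 is 4181.

4181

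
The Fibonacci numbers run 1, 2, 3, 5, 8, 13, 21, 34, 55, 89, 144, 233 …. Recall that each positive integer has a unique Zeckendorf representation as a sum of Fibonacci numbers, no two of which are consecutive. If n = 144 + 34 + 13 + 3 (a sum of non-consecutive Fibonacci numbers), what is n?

194

144 + 34 + 13 + 3 = 194.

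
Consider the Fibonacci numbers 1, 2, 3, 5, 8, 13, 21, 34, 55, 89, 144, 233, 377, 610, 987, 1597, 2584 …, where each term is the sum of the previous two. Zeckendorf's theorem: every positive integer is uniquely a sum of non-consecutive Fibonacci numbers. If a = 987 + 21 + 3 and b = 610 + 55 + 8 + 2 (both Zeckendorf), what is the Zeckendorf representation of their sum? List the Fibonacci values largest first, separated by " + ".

1597 + 89

The two numbers are 1011 and 675, so their sum is 1686.
subtract 1597 from 1686: 89 remains
subtract 89 from 89: 0 remains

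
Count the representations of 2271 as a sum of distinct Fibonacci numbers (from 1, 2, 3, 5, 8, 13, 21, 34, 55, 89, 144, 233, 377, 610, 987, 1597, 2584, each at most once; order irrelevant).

Each representation comes from the Zeckendorf form by replacing some F_k with F_{k−1} + F_{k−2} where possible.
2271 = 1597+610+55+8+1 = 1597+610+55+5+3+1 = 1597+610+34+21+8+1 = … (22 more), for 25 in all.

25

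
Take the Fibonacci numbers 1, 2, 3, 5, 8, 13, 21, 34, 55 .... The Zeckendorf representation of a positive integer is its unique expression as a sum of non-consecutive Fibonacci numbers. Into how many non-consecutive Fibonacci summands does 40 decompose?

3

largest Fibonacci ≤ 40 is 34; 40 − 34 = 6
largest Fibonacci ≤ 6 is 5; 6 − 5 = 1
largest Fibonacci ≤ 1 is 1; 1 − 1 = 0
40 = 34 + 5 + 1, which has 3 terms.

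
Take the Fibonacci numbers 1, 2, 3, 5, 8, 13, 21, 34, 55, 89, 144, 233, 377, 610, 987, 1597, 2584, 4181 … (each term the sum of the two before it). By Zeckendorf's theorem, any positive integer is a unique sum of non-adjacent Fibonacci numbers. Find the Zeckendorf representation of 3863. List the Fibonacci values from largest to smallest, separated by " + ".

2584 + 987 + 233 + 55 + 3 + 1

subtract 2584 from 3863: 1279 remains
subtract 987 from 1279: 292 remains
subtract 233 from 292: 59 remains
subtract 55 from 59: 4 remains
subtract 3 from 4: 1 remains
subtract 1 from 1: 0 remains
So 3863 = 2584 + 987 + 233 + 55 + 3 + 1, with no two terms consecutive in the sequence.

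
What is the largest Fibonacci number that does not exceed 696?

610 ≤ 696 < 987, so the largest Fibonacci number not exceeding 696 is 610.

610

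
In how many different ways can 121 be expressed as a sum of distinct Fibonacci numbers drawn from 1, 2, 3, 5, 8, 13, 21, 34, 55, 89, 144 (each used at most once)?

121 = 89+21+8+3 = 89+21+8+2+1 = 55+34+21+8+3 = … (5 more), for 8 in all.

8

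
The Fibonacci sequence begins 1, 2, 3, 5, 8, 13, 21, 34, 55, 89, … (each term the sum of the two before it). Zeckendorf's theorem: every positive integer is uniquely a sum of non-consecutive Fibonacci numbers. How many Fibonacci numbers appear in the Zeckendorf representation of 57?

2

Greedy algorithm:
57: greatest Fibonacci not exceeding it is 55, leaving 2
2: greatest Fibonacci not exceeding it is 2, leaving 0
57 = 55 + 2, which has 2 terms.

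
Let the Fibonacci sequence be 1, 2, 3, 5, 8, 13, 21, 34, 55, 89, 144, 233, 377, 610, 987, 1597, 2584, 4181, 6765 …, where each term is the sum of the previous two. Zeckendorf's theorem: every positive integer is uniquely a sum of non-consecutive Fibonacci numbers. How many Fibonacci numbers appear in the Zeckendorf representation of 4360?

4

subtract 4181 from 4360: 179 remains
subtract 144 from 179: 35 remains
subtract 34 from 35: 1 remains
subtract 1 from 1: 0 remains
4360 = 4181 + 144 + 34 + 1, which has 4 terms.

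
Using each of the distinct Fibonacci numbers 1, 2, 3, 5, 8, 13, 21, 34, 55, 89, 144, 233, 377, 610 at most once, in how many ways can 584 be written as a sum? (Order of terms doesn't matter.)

18

584 = 377+144+55+8 = 377+144+55+5+3 = 377+144+34+21+8 = 377+144+55+5+2+1 = … (14 more), for 18 in all.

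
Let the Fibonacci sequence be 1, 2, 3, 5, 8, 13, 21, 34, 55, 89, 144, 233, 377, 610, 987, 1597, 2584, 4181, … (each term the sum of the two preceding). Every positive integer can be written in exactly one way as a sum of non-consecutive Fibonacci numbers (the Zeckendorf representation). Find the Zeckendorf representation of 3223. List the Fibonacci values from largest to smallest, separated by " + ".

subtract 2584 from 3223: 639 remains
subtract 610 from 639: 29 remains
subtract 21 from 29: 8 remains
subtract 8 from 8: 0 remains
So 3223 = 2584 + 610 + 21 + 8, with no two terms consecutive in the sequence.

2584 + 610 + 21 + 8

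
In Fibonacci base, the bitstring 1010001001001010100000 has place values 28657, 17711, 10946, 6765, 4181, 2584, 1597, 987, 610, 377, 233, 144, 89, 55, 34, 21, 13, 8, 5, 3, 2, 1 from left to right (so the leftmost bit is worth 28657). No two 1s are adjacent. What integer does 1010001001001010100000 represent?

41713

Summing the place values of the 1 bits: 28657 + 10946 + 1597 + 377 + 89 + 34 + 13 = 41713.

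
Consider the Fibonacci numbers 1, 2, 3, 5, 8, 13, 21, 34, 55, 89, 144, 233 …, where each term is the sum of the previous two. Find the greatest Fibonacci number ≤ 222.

144 ≤ 222 < 233, so the largest Fibonacci number not exceeding 222 is 144.

144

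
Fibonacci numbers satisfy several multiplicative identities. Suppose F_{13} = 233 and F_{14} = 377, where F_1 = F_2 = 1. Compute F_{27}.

By F_{2k+1} = F_k² + F_{k+1}²: F_{27} = 233² + 377² = 54289 + 142129 = 196418.

196418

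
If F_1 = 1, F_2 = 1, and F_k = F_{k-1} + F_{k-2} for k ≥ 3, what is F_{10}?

Iterating the recurrence up to F_{3} = 2 and F_{2} = 1:
F_{4} = F_{3} + F_{2} = 2 + 1 = 3
F_{5} = F_{4} + F_{3} = 3 + 2 = 5
F_{6} = F_{5} + F_{4} = 5 + 3 = 8
F_{7} = F_{6} + F_{5} = 8 + 5 = 13
F_{8} = F_{7} + F_{6} = 13 + 8 = 21
F_{9} = F_{8} + F_{7} = 21 + 13 = 34
F_{10} = F_{9} + F_{8} = 34 + 21 = 55

55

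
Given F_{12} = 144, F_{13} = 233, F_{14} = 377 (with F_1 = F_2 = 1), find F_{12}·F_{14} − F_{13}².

144·377 − 233² = 54288 − 54289 = -1. (Cassini's identity: F_{k−1}F_{k+1} − F_k² = (−1)^k.)

-1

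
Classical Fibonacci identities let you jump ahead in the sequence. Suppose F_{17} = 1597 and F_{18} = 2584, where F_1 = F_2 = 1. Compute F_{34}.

5702887

By the doubling identity F_{2k} = F_k(2F_{k+1} − F_k): F_{34} = 1597·(2·2584 − 1597) = 1597·3571 = 5702887.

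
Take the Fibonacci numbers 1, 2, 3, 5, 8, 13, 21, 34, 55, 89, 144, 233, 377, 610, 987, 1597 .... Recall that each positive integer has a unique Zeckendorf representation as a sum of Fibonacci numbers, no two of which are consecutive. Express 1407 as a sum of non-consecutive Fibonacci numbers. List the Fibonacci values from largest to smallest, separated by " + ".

987 + 377 + 34 + 8 + 1

Repeatedly subtract the largest Fibonacci number that fits:
987 ≤ 1407 < 1597, so take 987; remainder 420
377 ≤ 420 < 610, so take 377; remainder 43
34 ≤ 43 < 55, so take 34; remainder 9
8 ≤ 9 < 13, so take 8; remainder 1
1 ≤ 1 < 2, so take 1; remainder 0
So 1407 = 987 + 377 + 34 + 8 + 1, with no two terms consecutive in the sequence.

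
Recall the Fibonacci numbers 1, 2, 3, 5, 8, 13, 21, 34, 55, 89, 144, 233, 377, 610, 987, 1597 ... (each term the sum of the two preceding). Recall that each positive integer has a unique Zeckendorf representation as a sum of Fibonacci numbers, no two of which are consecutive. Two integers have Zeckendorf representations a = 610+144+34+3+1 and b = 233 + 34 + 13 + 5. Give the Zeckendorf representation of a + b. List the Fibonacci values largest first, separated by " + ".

987 + 89 + 1

The two numbers are 792 and 285, so their sum is 1077.
Repeatedly subtract the largest Fibonacci number that fits:
take 987 (≤ 1077); 1077 − 987 = 90
take 89 (≤ 90); 90 − 89 = 1
take 1 (≤ 1); 1 − 1 = 0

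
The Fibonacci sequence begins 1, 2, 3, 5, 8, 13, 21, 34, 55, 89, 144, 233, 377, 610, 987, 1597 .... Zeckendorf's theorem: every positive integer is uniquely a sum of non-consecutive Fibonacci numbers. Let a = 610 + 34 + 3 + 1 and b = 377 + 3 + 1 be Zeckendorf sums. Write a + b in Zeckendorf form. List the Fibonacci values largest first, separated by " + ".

987 + 34 + 8

The two numbers are 648 and 381, so their sum is 1029.
Repeatedly subtract the largest Fibonacci number that fits:
1029 − 987 = 42
42 − 34 = 8
8 − 8 = 0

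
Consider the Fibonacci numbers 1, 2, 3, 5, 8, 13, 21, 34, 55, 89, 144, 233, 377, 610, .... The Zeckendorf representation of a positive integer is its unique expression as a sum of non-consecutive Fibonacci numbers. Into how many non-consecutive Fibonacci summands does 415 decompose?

4

Greedy algorithm:
take 377 (≤ 415); 415 − 377 = 38
take 34 (≤ 38); 38 − 34 = 4
take 3 (≤ 4); 4 − 3 = 1
take 1 (≤ 1); 1 − 1 = 0
415 = 377 + 34 + 3 + 1, which has 4 terms.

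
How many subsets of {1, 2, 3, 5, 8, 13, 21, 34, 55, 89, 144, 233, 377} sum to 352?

9

Starting from the Zeckendorf form and repeatedly splitting a term F_k into F_{k−1} + F_{k−2} (when neither is already used) reaches every representation.
352 = 233+89+21+8+1 = 233+89+21+5+3+1 = 233+55+34+21+8+1 = 233+89+13+8+5+3+1 = … (5 more), for 9 in all.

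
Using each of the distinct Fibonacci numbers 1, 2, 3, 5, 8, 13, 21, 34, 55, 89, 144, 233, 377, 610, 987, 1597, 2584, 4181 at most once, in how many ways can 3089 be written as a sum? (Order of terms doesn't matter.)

Each representation comes from the Zeckendorf form by replacing some F_k with F_{k−1} + F_{k−2} where possible.
3089 = 2584+377+89+34+5 = 2584+377+89+34+3+2 = 2584+377+89+21+13+5 = 2584+233+144+89+34+5 = … (36 more), for 40 in all.

40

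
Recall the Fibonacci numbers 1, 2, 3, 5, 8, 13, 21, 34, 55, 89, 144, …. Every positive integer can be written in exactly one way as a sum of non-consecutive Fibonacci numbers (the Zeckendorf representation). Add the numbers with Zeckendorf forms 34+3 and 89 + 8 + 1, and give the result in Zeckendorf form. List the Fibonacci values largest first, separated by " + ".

89 + 34 + 8 + 3 + 1

The two numbers are 37 and 98, so their sum is 135.
Repeatedly subtract the largest Fibonacci number that fits:
135 − 89 = 46
46 − 34 = 12
12 − 8 = 4
4 − 3 = 1
1 − 1 = 0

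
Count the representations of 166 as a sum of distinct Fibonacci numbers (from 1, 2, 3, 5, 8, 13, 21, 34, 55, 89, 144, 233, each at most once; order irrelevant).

Each representation comes from the Zeckendorf form by replacing some F_k with F_{k−1} + F_{k−2} where possible.
166 = 144+21+1 = 144+13+8+1 = 89+55+21+1 = 144+13+5+3+1 = 89+55+13+8+1 = … (3 more), for 8 in all.

8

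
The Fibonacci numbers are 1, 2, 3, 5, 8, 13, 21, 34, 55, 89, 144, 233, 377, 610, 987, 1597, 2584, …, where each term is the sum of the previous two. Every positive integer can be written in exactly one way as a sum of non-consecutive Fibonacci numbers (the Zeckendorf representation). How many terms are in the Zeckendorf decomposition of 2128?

Greedy algorithm:
2128 − 1597 = 531
531 − 377 = 154
154 − 144 = 10
10 − 8 = 2
2 − 2 = 0
2128 = 1597 + 377 + 144 + 8 + 2, which has 5 terms.

5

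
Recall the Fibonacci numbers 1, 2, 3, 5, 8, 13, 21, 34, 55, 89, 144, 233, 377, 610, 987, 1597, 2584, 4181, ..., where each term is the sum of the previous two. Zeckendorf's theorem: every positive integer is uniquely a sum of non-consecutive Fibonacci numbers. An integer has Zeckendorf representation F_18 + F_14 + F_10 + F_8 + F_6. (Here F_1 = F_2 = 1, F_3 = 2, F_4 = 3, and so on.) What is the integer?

F_18 + F_14 + F_10 + F_8 + F_6 = 2584 + 377 + 55 + 21 + 8 = 3045.

3045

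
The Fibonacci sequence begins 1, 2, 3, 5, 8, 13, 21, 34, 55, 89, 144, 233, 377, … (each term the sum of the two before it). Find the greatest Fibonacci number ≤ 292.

233 ≤ 292 < 377, so the largest Fibonacci number not exceeding 292 is 233.

233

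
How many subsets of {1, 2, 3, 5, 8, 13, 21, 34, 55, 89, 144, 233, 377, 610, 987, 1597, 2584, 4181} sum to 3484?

Starting from the Zeckendorf form and repeatedly splitting a term F_k into F_{k−1} + F_{k−2} (when neither is already used) reaches every representation.
3484 = 2584+610+233+55+2 = 2584+610+233+34+21+2 = 2584+610+144+89+55+2 = … (21 more), for 24 in all.

24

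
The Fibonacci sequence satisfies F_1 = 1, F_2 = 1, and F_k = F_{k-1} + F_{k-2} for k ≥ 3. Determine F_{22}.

Iterating the recurrence up to F_{18} = 2584 and F_{17} = 1597:
F_{19} = F_{18} + F_{17} = 2584 + 1597 = 4181
F_{20} = F_{19} + F_{18} = 4181 + 2584 = 6765
F_{21} = F_{20} + F_{19} = 6765 + 4181 = 10946
F_{22} = F_{21} + F_{20} = 10946 + 6765 = 17711

17711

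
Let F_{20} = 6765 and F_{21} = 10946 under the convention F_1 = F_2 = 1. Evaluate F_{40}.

102334155

By the doubling identity F_{2k} = F_k(2F_{k+1} − F_k): F_{40} = 6765·(2·10946 − 6765) = 6765·15127 = 102334155.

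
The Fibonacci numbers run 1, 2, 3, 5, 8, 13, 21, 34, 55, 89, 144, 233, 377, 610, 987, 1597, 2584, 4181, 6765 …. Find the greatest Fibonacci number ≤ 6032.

4181 ≤ 6032 < 6765, so the largest Fibonacci number not exceeding 6032 is 4181.

4181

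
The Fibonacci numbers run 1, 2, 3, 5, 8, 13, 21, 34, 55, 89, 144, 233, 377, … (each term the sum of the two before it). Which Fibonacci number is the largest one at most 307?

233

233 ≤ 307 < 377, so the largest Fibonacci number not exceeding 307 is 233.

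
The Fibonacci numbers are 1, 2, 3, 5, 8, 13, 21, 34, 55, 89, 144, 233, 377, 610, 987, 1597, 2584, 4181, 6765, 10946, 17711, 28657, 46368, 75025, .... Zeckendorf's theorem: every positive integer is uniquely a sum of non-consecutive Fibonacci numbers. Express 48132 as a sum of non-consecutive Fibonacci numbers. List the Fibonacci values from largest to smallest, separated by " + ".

46368 + 1597 + 144 + 21 + 2

Repeatedly subtract the largest Fibonacci number that fits:
46368 ≤ 48132 < 75025, so take 46368; remainder 1764
1597 ≤ 1764 < 2584, so take 1597; remainder 167
144 ≤ 167 < 233, so take 144; remainder 23
21 ≤ 23 < 34, so take 21; remainder 2
2 ≤ 2 < 3, so take 2; remainder 0
So 48132 = 46368 + 1597 + 144 + 21 + 2, with no two terms consecutive in the sequence.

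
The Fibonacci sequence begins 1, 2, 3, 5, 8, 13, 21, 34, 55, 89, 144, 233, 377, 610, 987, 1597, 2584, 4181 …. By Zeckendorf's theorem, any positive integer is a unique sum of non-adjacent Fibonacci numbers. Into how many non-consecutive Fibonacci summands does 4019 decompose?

2584 ≤ 4019 < 4181, so take 2584; remainder 1435
987 ≤ 1435 < 1597, so take 987; remainder 448
377 ≤ 448 < 610, so take 377; remainder 71
55 ≤ 71 < 89, so take 55; remainder 16
13 ≤ 16 < 21, so take 13; remainder 3
3 ≤ 3 < 5, so take 3; remainder 0
4019 = 2584 + 987 + 377 + 55 + 13 + 3, which has 6 terms.

6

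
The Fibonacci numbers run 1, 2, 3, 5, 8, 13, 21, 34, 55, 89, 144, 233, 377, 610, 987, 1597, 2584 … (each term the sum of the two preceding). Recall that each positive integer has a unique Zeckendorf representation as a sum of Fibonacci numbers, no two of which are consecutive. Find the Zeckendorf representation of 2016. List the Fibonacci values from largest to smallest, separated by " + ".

largest Fibonacci ≤ 2016 is 1597; 2016 − 1597 = 419
largest Fibonacci ≤ 419 is 377; 419 − 377 = 42
largest Fibonacci ≤ 42 is 34; 42 − 34 = 8
largest Fibonacci ≤ 8 is 8; 8 − 8 = 0
So 2016 = 1597 + 377 + 34 + 8, with no two terms consecutive in the sequence.

1597 + 377 + 34 + 8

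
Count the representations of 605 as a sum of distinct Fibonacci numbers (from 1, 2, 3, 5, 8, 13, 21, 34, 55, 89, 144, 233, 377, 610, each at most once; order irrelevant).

605 = 377+144+55+21+8 = 377+144+55+21+5+3 = 377+144+55+21+5+2+1 = 377+144+55+13+8+5+3 = … (7 more), for 11 in all.

11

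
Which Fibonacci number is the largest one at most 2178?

1597 ≤ 2178 < 2584, so the largest Fibonacci number not exceeding 2178 is 1597.

1597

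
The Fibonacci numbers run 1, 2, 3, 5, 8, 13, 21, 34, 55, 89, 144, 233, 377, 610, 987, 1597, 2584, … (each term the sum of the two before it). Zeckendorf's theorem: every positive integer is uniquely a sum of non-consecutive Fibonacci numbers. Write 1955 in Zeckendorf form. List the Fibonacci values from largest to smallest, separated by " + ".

1597 + 233 + 89 + 34 + 2

1955: greatest Fibonacci not exceeding it is 1597, leaving 358
358: greatest Fibonacci not exceeding it is 233, leaving 125
125: greatest Fibonacci not exceeding it is 89, leaving 36
36: greatest Fibonacci not exceeding it is 34, leaving 2
2: greatest Fibonacci not exceeding it is 2, leaving 0
So 1955 = 1597 + 233 + 89 + 34 + 2, with no two terms consecutive in the sequence.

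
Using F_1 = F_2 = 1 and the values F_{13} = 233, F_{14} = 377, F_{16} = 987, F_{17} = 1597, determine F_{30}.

By the addition formula F_{m+n} = F_m F_{n+1} + F_{m−1} F_n with m=14, n=16: F_{30} = 377·1597 + 233·987 = 602069 + 229971 = 832040.

832040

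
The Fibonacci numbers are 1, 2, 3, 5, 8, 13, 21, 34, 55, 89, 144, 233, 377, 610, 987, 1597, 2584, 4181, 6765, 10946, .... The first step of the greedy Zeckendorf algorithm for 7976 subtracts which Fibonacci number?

6765

6765 ≤ 7976 < 10946, so the largest Fibonacci number not exceeding 7976 is 6765.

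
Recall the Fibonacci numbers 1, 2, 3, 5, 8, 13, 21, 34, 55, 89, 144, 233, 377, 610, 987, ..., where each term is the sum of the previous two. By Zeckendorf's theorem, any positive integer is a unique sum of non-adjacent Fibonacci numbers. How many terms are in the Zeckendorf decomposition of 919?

Greedily peel off the largest Fibonacci term at each step:
take 610 (≤ 919); 919 − 610 = 309
take 233 (≤ 309); 309 − 233 = 76
take 55 (≤ 76); 76 − 55 = 21
take 21 (≤ 21); 21 − 21 = 0
919 = 610 + 233 + 55 + 21, which has 4 terms.

4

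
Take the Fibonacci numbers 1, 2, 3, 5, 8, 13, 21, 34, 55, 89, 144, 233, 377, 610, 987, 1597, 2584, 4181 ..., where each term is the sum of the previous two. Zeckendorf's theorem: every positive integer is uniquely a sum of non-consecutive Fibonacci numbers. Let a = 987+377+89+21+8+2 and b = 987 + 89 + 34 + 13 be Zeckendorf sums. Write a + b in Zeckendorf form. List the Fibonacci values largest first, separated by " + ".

The two numbers are 1484 and 1123, so their sum is 2607.
2607 − 2584 = 23
23 − 21 = 2
2 − 2 = 0

2584 + 21 + 2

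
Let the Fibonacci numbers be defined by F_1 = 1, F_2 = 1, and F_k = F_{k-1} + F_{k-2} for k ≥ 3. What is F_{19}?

Iterating the recurrence up to F_{12} = 144 and F_{11} = 89:
F_{13} = F_{12} + F_{11} = 144 + 89 = 233
F_{14} = F_{13} + F_{12} = 233 + 144 = 377
F_{15} = F_{14} + F_{13} = 377 + 233 = 610
F_{16} = F_{15} + F_{14} = 610 + 377 = 987
F_{17} = F_{16} + F_{15} = 987 + 610 = 1597
F_{18} = F_{17} + F_{16} = 1597 + 987 = 2584
F_{19} = F_{18} + F_{17} = 2584 + 1597 = 4181

4181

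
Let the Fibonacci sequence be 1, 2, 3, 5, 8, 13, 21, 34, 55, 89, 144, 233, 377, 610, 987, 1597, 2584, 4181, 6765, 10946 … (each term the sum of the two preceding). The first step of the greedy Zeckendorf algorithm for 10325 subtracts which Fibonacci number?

6765

6765 ≤ 10325 < 10946, so the largest Fibonacci number not exceeding 10325 is 6765.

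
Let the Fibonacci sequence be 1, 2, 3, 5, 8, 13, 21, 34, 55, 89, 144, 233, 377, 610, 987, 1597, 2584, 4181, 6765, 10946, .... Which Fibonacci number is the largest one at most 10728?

6765

6765 ≤ 10728 < 10946, so the largest Fibonacci number not exceeding 10728 is 6765.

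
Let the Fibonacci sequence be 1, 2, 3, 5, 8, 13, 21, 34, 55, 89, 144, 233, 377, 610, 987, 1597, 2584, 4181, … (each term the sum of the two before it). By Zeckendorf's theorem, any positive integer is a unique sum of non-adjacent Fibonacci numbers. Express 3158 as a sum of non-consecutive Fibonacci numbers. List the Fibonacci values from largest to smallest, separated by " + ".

Greedily peel off the largest Fibonacci term at each step:
3158 − 2584 = 574
574 − 377 = 197
197 − 144 = 53
53 − 34 = 19
19 − 13 = 6
6 − 5 = 1
1 − 1 = 0
So 3158 = 2584 + 377 + 144 + 34 + 13 + 5 + 1, with no two terms consecutive in the sequence.

2584 + 377 + 144 + 34 + 13 + 5 + 1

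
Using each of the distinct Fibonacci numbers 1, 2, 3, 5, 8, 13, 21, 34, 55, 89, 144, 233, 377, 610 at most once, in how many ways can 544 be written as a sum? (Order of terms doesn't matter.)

Each representation comes from the Zeckendorf form by replacing some F_k with F_{k−1} + F_{k−2} where possible.
544 = 377+144+21+2 = 377+144+13+8+2 = 377+89+55+21+2 = 377+144+13+5+3+2 = … (9 more), for 13 in all.

13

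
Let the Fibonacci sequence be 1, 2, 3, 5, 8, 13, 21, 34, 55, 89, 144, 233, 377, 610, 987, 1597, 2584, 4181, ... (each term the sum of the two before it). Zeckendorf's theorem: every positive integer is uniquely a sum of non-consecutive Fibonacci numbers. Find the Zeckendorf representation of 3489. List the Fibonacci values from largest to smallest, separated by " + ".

2584 + 610 + 233 + 55 + 5 + 2

largest Fibonacci ≤ 3489 is 2584; 3489 − 2584 = 905
largest Fibonacci ≤ 905 is 610; 905 − 610 = 295
largest Fibonacci ≤ 295 is 233; 295 − 233 = 62
largest Fibonacci ≤ 62 is 55; 62 − 55 = 7
largest Fibonacci ≤ 7 is 5; 7 − 5 = 2
largest Fibonacci ≤ 2 is 2; 2 − 2 = 0
So 3489 = 2584 + 610 + 233 + 55 + 5 + 2, with no two terms consecutive in the sequence.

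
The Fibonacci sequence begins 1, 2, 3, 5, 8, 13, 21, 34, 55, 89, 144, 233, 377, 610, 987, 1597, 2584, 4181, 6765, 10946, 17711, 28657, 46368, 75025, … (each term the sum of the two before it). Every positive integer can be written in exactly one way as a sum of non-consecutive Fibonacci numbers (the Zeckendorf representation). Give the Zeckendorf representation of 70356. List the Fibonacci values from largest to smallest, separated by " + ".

46368 + 17711 + 4181 + 1597 + 377 + 89 + 21 + 8 + 3 + 1

70356: greatest Fibonacci not exceeding it is 46368, leaving 23988
23988: greatest Fibonacci not exceeding it is 17711, leaving 6277
6277: greatest Fibonacci not exceeding it is 4181, leaving 2096
2096: greatest Fibonacci not exceeding it is 1597, leaving 499
499: greatest Fibonacci not exceeding it is 377, leaving 122
122: greatest Fibonacci not exceeding it is 89, leaving 33
33: greatest Fibonacci not exceeding it is 21, leaving 12
12: greatest Fibonacci not exceeding it is 8, leaving 4
4: greatest Fibonacci not exceeding it is 3, leaving 1
1: greatest Fibonacci not exceeding it is 1, leaving 0
So 70356 = 46368 + 17711 + 4181 + 1597 + 377 + 89 + 21 + 8 + 3 + 1, with no two terms consecutive in the sequence.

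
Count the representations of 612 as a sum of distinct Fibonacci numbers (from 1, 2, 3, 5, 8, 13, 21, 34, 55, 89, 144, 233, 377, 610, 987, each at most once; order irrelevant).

Starting from the Zeckendorf form and repeatedly splitting a term F_k into F_{k−1} + F_{k−2} (when neither is already used) reaches every representation.
612 = 610+2 = 377+233+2 = 377+144+89+2 = 377+144+55+34+2 = 377+144+55+21+13+2 = … (1 more), for 6 in all.

6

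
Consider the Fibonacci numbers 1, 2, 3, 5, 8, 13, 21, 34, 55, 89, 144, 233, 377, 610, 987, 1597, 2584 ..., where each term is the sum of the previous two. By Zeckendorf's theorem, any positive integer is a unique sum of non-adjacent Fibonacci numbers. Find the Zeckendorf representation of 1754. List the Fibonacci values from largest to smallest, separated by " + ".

1754 − 1597 = 157
157 − 144 = 13
13 − 13 = 0
So 1754 = 1597 + 144 + 13, with no two terms consecutive in the sequence.

1597 + 144 + 13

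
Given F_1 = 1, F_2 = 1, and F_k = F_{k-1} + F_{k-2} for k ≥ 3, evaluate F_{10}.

55

Iterating the recurrence up to F_{4} = 3 and F_{3} = 2:
F_{5} = F_{4} + F_{3} = 3 + 2 = 5
F_{6} = F_{5} + F_{4} = 5 + 3 = 8
F_{7} = F_{6} + F_{5} = 8 + 5 = 13
F_{8} = F_{7} + F_{6} = 13 + 8 = 21
F_{9} = F_{8} + F_{7} = 21 + 13 = 34
F_{10} = F_{9} + F_{8} = 34 + 21 = 55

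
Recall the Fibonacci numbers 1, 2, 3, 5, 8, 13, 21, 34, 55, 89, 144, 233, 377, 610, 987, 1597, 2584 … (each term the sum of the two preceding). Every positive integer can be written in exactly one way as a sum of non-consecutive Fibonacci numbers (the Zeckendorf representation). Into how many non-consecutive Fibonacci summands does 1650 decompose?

largest Fibonacci ≤ 1650 is 1597; 1650 − 1597 = 53
largest Fibonacci ≤ 53 is 34; 53 − 34 = 19
largest Fibonacci ≤ 19 is 13; 19 − 13 = 6
largest Fibonacci ≤ 6 is 5; 6 − 5 = 1
largest Fibonacci ≤ 1 is 1; 1 − 1 = 0
1650 = 1597 + 34 + 13 + 5 + 1, which has 5 terms.

5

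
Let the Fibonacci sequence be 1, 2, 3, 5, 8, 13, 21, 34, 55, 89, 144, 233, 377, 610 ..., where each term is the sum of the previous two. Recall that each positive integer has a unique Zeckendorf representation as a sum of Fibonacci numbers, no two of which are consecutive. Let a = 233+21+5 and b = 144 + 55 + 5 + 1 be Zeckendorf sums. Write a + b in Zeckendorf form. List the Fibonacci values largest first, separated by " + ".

The two numbers are 259 and 205, so their sum is 464.
subtract 377 from 464: 87 remains
subtract 55 from 87: 32 remains
subtract 21 from 32: 11 remains
subtract 8 from 11: 3 remains
subtract 3 from 3: 0 remains

377 + 55 + 21 + 8 + 3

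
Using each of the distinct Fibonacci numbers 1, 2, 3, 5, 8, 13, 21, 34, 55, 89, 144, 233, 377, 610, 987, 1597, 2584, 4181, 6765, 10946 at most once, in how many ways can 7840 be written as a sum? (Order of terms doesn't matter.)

Each representation comes from the Zeckendorf form by replacing some F_k with F_{k−1} + F_{k−2} where possible.
7840 = 6765+987+55+21+8+3+1 = 6765+610+377+55+21+8+3+1 = 4181+2584+987+55+21+8+3+1 = 6765+610+233+144+55+21+8+3+1 = 4181+2584+610+377+55+21+8+3+1 = … (3 more), for 8 in all.

8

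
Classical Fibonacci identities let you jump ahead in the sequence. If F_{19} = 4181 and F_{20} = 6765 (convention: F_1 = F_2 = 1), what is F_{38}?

39088169

By the doubling identity F_{2k} = F_k(2F_{k+1} − F_k): F_{38} = 4181·(2·6765 − 4181) = 4181·9349 = 39088169.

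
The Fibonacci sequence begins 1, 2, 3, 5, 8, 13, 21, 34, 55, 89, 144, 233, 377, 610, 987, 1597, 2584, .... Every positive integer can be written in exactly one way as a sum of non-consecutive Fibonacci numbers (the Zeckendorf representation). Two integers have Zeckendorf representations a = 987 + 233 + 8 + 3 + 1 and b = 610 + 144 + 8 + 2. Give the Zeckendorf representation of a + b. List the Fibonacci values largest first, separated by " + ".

1597 + 377 + 21 + 1

The two numbers are 1232 and 764, so their sum is 1996.
take 1597 (≤ 1996); 1996 − 1597 = 399
take 377 (≤ 399); 399 − 377 = 22
take 21 (≤ 22); 22 − 21 = 1
take 1 (≤ 1); 1 − 1 = 0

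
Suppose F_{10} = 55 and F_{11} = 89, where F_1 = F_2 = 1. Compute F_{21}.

10946

By F_{2k+1} = F_k² + F_{k+1}²: F_{21} = 55² + 89² = 3025 + 7921 = 10946.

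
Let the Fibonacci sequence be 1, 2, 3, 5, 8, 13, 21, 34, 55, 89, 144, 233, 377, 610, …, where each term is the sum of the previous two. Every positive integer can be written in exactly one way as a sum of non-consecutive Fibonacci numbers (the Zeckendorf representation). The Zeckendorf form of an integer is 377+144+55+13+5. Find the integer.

594

377+144+55+13+5 = 594.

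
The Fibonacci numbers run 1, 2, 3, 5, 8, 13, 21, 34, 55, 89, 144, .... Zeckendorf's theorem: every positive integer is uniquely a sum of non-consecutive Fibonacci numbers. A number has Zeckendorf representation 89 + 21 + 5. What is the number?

115

89 + 21 + 5 = 115.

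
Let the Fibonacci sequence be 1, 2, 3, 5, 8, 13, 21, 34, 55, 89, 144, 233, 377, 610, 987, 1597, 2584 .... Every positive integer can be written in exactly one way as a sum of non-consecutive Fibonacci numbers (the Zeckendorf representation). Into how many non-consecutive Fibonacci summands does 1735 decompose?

1735 − 1597 = 138
138 − 89 = 49
49 − 34 = 15
15 − 13 = 2
2 − 2 = 0
1735 = 1597 + 89 + 34 + 13 + 2, which has 5 terms.

5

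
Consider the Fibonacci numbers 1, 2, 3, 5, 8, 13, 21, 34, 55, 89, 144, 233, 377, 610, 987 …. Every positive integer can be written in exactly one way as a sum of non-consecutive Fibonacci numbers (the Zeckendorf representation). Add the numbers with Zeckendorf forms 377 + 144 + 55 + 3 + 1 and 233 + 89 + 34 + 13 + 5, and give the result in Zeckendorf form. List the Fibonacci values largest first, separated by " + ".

610 + 233 + 89 + 21 + 1

The two numbers are 580 and 374, so their sum is 954.
Repeatedly subtract the largest Fibonacci number that fits:
largest Fibonacci ≤ 954 is 610; 954 − 610 = 344
largest Fibonacci ≤ 344 is 233; 344 − 233 = 111
largest Fibonacci ≤ 111 is 89; 111 − 89 = 22
largest Fibonacci ≤ 22 is 21; 22 − 21 = 1
largest Fibonacci ≤ 1 is 1; 1 − 1 = 0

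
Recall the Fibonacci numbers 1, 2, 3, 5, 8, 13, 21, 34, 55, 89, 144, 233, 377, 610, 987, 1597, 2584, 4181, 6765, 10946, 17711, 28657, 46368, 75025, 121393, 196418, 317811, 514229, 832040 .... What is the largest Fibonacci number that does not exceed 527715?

514229

514229 ≤ 527715 < 832040, so the largest Fibonacci number not exceeding 527715 is 514229.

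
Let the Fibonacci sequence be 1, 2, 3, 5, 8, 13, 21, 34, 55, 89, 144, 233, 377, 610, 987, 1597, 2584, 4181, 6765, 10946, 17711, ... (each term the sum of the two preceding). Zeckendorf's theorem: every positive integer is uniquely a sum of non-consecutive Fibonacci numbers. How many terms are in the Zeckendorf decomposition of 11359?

Greedily peel off the largest Fibonacci term at each step:
take 10946 (≤ 11359); 11359 − 10946 = 413
take 377 (≤ 413); 413 − 377 = 36
take 34 (≤ 36); 36 − 34 = 2
take 2 (≤ 2); 2 − 2 = 0
11359 = 10946 + 377 + 34 + 2, which has 4 terms.

4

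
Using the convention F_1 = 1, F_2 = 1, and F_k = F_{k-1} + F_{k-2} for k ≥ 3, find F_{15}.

Iterating the recurrence up to F_{9} = 34 and F_{8} = 21:
F_{10} = F_{9} + F_{8} = 34 + 21 = 55
F_{11} = F_{10} + F_{9} = 55 + 34 = 89
F_{12} = F_{11} + F_{10} = 89 + 55 = 144
F_{13} = F_{12} + F_{11} = 144 + 89 = 233
F_{14} = F_{13} + F_{12} = 233 + 144 = 377
F_{15} = F_{14} + F_{13} = 377 + 233 = 610

610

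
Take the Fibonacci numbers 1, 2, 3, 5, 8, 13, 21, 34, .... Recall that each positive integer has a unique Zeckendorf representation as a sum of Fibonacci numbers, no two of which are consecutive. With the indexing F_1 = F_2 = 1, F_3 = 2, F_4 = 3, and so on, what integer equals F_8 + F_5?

26

F_8 + F_5 = 21 + 5 = 26.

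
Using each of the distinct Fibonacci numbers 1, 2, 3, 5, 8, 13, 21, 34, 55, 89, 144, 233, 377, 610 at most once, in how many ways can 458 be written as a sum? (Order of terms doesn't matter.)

14

Each representation comes from the Zeckendorf form by replacing some F_k with F_{k−1} + F_{k−2} where possible.
458 = 377+55+21+5 = 377+55+21+3+2 = 377+55+13+8+5 = 233+144+55+21+5 = 377+55+13+8+3+2 = … (9 more), for 14 in all.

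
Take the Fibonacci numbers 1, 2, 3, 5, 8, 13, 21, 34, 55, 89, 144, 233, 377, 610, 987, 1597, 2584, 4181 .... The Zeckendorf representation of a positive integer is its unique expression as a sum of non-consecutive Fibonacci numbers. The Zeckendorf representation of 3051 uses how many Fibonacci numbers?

subtract 2584 from 3051: 467 remains
subtract 377 from 467: 90 remains
subtract 89 from 90: 1 remains
subtract 1 from 1: 0 remains
3051 = 2584 + 377 + 89 + 1, which has 4 terms.

4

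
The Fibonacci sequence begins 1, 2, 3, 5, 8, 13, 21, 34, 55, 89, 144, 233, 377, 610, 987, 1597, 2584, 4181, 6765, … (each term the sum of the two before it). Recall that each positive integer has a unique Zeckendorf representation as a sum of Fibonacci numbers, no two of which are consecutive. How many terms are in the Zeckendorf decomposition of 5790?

5

4181 ≤ 5790 < 6765, so take 4181; remainder 1609
1597 ≤ 1609 < 2584, so take 1597; remainder 12
8 ≤ 12 < 13, so take 8; remainder 4
3 ≤ 4 < 5, so take 3; remainder 1
1 ≤ 1 < 2, so take 1; remainder 0
5790 = 4181 + 1597 + 8 + 3 + 1, which has 5 terms.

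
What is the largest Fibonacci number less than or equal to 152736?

121393 ≤ 152736 < 196418, so the largest Fibonacci number not exceeding 152736 is 121393.

121393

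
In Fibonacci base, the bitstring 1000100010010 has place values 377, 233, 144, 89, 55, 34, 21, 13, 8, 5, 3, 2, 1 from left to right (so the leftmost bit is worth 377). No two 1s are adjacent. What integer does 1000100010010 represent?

442

Summing the place values of the 1 bits: 377 + 55 + 8 + 2 = 442.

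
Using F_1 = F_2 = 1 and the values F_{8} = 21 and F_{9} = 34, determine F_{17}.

By F_{2k+1} = F_k² + F_{k+1}²: F_{17} = 21² + 34² = 441 + 1156 = 1597.

1597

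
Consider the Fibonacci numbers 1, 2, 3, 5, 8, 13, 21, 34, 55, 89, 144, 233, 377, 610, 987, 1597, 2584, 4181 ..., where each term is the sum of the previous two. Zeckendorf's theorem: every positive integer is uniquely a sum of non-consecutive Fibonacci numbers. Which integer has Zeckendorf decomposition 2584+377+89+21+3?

2584+377+89+21+3 = 3074.

3074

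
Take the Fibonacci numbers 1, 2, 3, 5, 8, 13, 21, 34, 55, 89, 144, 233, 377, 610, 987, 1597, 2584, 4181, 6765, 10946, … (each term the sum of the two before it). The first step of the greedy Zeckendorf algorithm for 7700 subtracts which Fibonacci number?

6765

6765 ≤ 7700 < 10946, so the largest Fibonacci number not exceeding 7700 is 6765.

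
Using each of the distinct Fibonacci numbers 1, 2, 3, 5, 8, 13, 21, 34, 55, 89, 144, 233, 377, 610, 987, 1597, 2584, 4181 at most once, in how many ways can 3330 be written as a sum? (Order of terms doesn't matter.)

32

3330 = 2584+610+89+34+13 = 2584+610+89+34+8+5 = 2584+377+233+89+34+13 = 2584+610+89+34+8+3+2 = … (28 more), for 32 in all.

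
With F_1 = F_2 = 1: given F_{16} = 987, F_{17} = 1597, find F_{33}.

By the addition formula F_{m+n} = F_m F_{n+1} + F_{m−1} F_n with m=17, n=16: F_{33} = 1597·1597 + 987·987 = 2550409 + 974169 = 3524578.

3524578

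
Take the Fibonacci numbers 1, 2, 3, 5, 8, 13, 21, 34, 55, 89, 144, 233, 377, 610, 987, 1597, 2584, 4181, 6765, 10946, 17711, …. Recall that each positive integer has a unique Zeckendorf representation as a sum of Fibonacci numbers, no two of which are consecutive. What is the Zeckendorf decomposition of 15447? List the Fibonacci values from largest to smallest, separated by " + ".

take 10946 (≤ 15447); 15447 − 10946 = 4501
take 4181 (≤ 4501); 4501 − 4181 = 320
take 233 (≤ 320); 320 − 233 = 87
take 55 (≤ 87); 87 − 55 = 32
take 21 (≤ 32); 32 − 21 = 11
take 8 (≤ 11); 11 − 8 = 3
take 3 (≤ 3); 3 − 3 = 0
So 15447 = 10946 + 4181 + 233 + 55 + 21 + 8 + 3, with no two terms consecutive in the sequence.

10946 + 4181 + 233 + 55 + 21 + 8 + 3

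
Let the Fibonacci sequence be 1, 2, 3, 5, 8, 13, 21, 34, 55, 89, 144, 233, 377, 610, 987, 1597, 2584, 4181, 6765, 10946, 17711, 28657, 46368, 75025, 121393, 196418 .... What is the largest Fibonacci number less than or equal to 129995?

121393

121393 ≤ 129995 < 196418, so the largest Fibonacci number not exceeding 129995 is 121393.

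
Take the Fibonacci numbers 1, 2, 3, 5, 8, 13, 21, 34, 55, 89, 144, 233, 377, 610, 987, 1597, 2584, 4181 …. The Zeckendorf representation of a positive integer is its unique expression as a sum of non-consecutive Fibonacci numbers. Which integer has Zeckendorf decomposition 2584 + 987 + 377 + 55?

2584 + 987 + 377 + 55 = 4003.

4003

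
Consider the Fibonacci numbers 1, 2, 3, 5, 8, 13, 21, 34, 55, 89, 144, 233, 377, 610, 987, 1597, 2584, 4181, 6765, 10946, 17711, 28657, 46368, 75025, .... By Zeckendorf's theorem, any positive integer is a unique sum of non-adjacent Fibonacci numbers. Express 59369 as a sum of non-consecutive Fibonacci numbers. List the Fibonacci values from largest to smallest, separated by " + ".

46368 + 10946 + 1597 + 377 + 55 + 21 + 5

46368 ≤ 59369 < 75025, so take 46368; remainder 13001
10946 ≤ 13001 < 17711, so take 10946; remainder 2055
1597 ≤ 2055 < 2584, so take 1597; remainder 458
377 ≤ 458 < 610, so take 377; remainder 81
55 ≤ 81 < 89, so take 55; remainder 26
21 ≤ 26 < 34, so take 21; remainder 5
5 ≤ 5 < 8, so take 5; remainder 0
So 59369 = 46368 + 10946 + 1597 + 377 + 55 + 21 + 5, with no two terms consecutive in the sequence.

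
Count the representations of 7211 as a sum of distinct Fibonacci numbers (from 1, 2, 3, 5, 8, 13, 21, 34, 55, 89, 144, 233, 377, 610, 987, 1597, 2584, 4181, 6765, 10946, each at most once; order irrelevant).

Starting from the Zeckendorf form and repeatedly splitting a term F_k into F_{k−1} + F_{k−2} (when neither is already used) reaches every representation.
7211 = 6765+377+55+13+1 = 6765+377+55+8+5+1 = 6765+377+34+21+13+1 = 6765+233+144+55+13+1 = … (50 more), for 54 in all.

54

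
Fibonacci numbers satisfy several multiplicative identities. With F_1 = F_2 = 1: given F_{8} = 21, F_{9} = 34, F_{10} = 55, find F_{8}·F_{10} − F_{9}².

-1

21·55 − 34² = 1155 − 1156 = -1. (Cassini's identity: F_{k−1}F_{k+1} − F_k² = (−1)^k.)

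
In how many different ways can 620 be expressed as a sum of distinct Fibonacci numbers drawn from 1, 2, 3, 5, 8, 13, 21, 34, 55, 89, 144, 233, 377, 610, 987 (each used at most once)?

Each representation comes from the Zeckendorf form by replacing some F_k with F_{k−1} + F_{k−2} where possible.
620 = 610+8+2 = 610+5+3+2 = 377+233+8+2 = 377+233+5+3+2 = … (6 more), for 10 in all.

10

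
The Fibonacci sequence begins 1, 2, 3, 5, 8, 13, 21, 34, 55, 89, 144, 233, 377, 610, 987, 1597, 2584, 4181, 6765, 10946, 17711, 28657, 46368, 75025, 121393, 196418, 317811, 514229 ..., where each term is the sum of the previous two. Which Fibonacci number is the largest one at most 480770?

317811

317811 ≤ 480770 < 514229, so the largest Fibonacci number not exceeding 480770 is 317811.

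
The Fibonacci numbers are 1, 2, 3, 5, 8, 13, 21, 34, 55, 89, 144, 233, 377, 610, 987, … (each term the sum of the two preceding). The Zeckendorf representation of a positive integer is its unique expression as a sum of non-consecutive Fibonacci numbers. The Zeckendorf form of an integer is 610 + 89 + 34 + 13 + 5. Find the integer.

751

610 + 89 + 34 + 13 + 5 = 751.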